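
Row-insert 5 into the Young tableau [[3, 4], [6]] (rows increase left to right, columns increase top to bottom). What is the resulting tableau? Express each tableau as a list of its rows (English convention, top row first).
5 is larger than every entry of row 1, so it is appended to row 1. The new tableau is [[3, 4, 5], [6]].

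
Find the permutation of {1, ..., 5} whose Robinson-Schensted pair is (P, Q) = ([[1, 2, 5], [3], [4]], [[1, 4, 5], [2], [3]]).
Reverse RSK: for i = n, n-1, ..., 1, locate i in Q, remove the corresponding corner cell from P, and reverse-bump its entry up through P; the value ejected from row 1 is w(i).

So w = 4 3 1 2 5.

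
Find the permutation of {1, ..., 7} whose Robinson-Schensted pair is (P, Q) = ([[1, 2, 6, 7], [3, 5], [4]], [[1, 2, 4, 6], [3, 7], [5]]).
Reverse the RSK construction: for i from n down to 1, find the cell of Q containing i, remove the entry at that cell from P, and reverse-bump it up through P; the value ejected from row 1 is w(i).

Step i=7: Q has 7 at row 2, column 2; remove 5 from row 2 of P and reverse-bump: 5 enters row 1 and ejects 2. So w(7) = 2. P is now [[1, 5, 6, 7], [3], [4]].
Step i=6: Q has 6 at row 1, column 4; remove that cell from P, ejecting 7. So w(6) = 7. P is now [[1, 5, 6], [3], [4]].
Step i=5: Q has 5 at row 3, column 1; remove 4 from row 3 of P and reverse-bump: 4 enters row 2 and ejects 3; 3 enters row 1 and ejects 1. So w(5) = 1. P is now [[3, 5, 6], [4]].
Step i=4: Q has 4 at row 1, column 3; remove that cell from P, ejecting 6. So w(4) = 6. P is now [[3, 5], [4]].
Step i=3: Q has 3 at row 2, column 1; remove 4 from row 2 of P and reverse-bump: 4 enters row 1 and ejects 3. So w(3) = 3. P is now [[4, 5]].
Step i=2: Q has 2 at row 1, column 2; remove that cell from P, ejecting 5. So w(2) = 5. P is now [[4]].
Step i=1: Q has 1 at row 1, column 1; remove that cell from P, ejecting 4. So w(1) = 4. P is now [].

So w = 4 5 3 6 1 7 2.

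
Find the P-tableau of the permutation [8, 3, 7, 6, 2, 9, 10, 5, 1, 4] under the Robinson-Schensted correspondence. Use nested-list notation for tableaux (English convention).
Insert 8: appended to row 1. P = [[8]].
Insert 3: 3 bumps 8 from row 1; 8 starts row 2. P = [[3], [8]].
Insert 7: appended to row 1. P = [[3, 7], [8]].
Insert 6: 6 bumps 7 from row 1; 7 bumps 8 from row 2; 8 starts row 3. P = [[3, 6], [7], [8]].
Insert 2: 2 bumps 3 from row 1; 3 bumps 7 from row 2; 7 bumps 8 from row 3; 8 starts row 4. P = [[2, 6], [3], [7], [8]].
Insert 9: appended to row 1. P = [[2, 6, 9], [3], [7], [8]].
Insert 10: appended to row 1. P = [[2, 6, 9, 10], [3], [7], [8]].
Insert 5: 5 bumps 6 from row 1; 6 appends to row 2. P = [[2, 5, 9, 10], [3, 6], [7], [8]].
Insert 1: 1 bumps 2 from row 1; 2 bumps 3 from row 2; 3 bumps 7 from row 3; 7 bumps 8 from row 4; 8 starts row 5. P = [[1, 5, 9, 10], [2, 6], [3], [7], [8]].
Insert 4: 4 bumps 5 from row 1; 5 bumps 6 from row 2; 6 appends to row 3. P = [[1, 4, 9, 10], [2, 5], [3, 6], [7], [8]].

So P = [[1, 4, 9, 10], [2, 5], [3, 6], [7], [8]].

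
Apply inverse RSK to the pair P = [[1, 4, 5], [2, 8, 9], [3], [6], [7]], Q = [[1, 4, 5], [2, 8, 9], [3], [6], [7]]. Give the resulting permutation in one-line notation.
Reverse RSK: for i = n, n-1, ..., 1, locate i in Q, remove the corresponding corner cell from P, and reverse-bump its entry up through P; the value ejected from row 1 is w(i).

So w = 7 6 3 8 9 2 1 4 5.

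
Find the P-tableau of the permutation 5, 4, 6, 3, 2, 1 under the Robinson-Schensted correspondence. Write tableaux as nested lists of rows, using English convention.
P = [[1, 6], [2], [3], [4], [5]]

Insert 5: appended to row 1. P = [[5]].
Insert 4: 4 bumps 5 from row 1; 5 starts row 2. P = [[4], [5]].
Insert 6: appended to row 1. P = [[4, 6], [5]].
Insert 3: 3 bumps 4 from row 1; 4 bumps 5 from row 2; 5 starts row 3. P = [[3, 6], [4], [5]].
Insert 2: 2 bumps 3 from row 1; 3 bumps 4 from row 2; 4 bumps 5 from row 3; 5 starts row 4. P = [[2, 6], [3], [4], [5]].
Insert 1: 1 bumps 2 from row 1; 2 bumps 3 from row 2; 3 bumps 4 from row 3; 4 bumps 5 from row 4; 5 starts row 5. P = [[1, 6], [2], [3], [4], [5]].

So P = [[1, 6], [2], [3], [4], [5]].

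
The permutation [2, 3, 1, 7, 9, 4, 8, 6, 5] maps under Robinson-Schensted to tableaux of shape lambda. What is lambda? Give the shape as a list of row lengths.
Row-insert each entry into an empty tableau.

After inserting 2: P = [[2]].
After inserting 3: P = [[2, 3]].
After inserting 1: P = [[1, 3], [2]].
After inserting 7: P = [[1, 3, 7], [2]].
After inserting 9: P = [[1, 3, 7, 9], [2]].
After inserting 4: P = [[1, 3, 4, 9], [2, 7]].
After inserting 8: P = [[1, 3, 4, 8], [2, 7, 9]].
After inserting 6: P = [[1, 3, 4, 6], [2, 7, 8], [9]].
After inserting 5: P = [[1, 3, 4, 5], [2, 6, 8], [7], [9]].

The final insertion tableau P = [[1, 3, 4, 5], [2, 6, 8], [7], [9]] has shape [4, 3, 1, 1].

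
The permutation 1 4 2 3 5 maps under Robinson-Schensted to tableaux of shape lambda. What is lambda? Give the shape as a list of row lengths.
[4, 1]

Row-insert each entry into an empty tableau.

After inserting 1: P = [[1]].
After inserting 4: P = [[1, 4]].
After inserting 2: P = [[1, 2], [4]].
After inserting 3: P = [[1, 2, 3], [4]].
After inserting 5: P = [[1, 2, 3, 5], [4]].

The final insertion tableau P = [[1, 2, 3, 5], [4]] has shape [4, 1].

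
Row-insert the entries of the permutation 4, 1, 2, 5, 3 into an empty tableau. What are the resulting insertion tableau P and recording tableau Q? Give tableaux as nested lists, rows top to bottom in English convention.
P = [[1, 2, 3], [4, 5]], Q = [[1, 3, 4], [2, 5]]

Insert each entry of the permutation into P by Schensted row insertion, recording in Q the position of each new cell.

Insert 4: appended to row 1. P = [[4]], Q = [[1]].
Insert 1: 1 bumps 4 from row 1; 4 starts row 2. P = [[1], [4]], Q = [[1], [2]].
Insert 2: appended to row 1. P = [[1, 2], [4]], Q = [[1, 3], [2]].
Insert 5: appended to row 1. P = [[1, 2, 5], [4]], Q = [[1, 3, 4], [2]].
Insert 3: 3 bumps 5 from row 1; 5 appends to row 2. P = [[1, 2, 3], [4, 5]], Q = [[1, 3, 4], [2, 5]].

So P = [[1, 2, 3], [4, 5]], Q = [[1, 3, 4], [2, 5]].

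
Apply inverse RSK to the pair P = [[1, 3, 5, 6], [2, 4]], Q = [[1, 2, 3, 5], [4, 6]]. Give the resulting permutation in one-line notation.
Reverse the RSK construction: for i from n down to 1, find the cell of Q containing i, remove the entry at that cell from P, and reverse-bump it up through P; the value ejected from row 1 is w(i).

Step i=6: Q has 6 at row 2, column 2; remove 4 from row 2 of P and reverse-bump: 4 enters row 1 and ejects 3. So w(6) = 3. P is now [[1, 4, 5, 6], [2]].
Step i=5: Q has 5 at row 1, column 4; remove that cell from P, ejecting 6. So w(5) = 6. P is now [[1, 4, 5], [2]].
Step i=4: Q has 4 at row 2, column 1; remove 2 from row 2 of P and reverse-bump: 2 enters row 1 and ejects 1. So w(4) = 1. P is now [[2, 4, 5]].
Step i=3: Q has 3 at row 1, column 3; remove that cell from P, ejecting 5. So w(3) = 5. P is now [[2, 4]].
Step i=2: Q has 2 at row 1, column 2; remove that cell from P, ejecting 4. So w(2) = 4. P is now [[2]].
Step i=1: Q has 1 at row 1, column 1; remove that cell from P, ejecting 2. So w(1) = 2. P is now [].

So w = 2 4 5 1 6 3.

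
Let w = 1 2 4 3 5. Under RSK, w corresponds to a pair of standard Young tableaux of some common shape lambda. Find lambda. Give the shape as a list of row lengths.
Row-insert each entry into an empty tableau.

After inserting 1: P = [[1]].
After inserting 2: P = [[1, 2]].
After inserting 4: P = [[1, 2, 4]].
After inserting 3: P = [[1, 2, 3], [4]].
After inserting 5: P = [[1, 2, 3, 5], [4]].

The final insertion tableau P = [[1, 2, 3, 5], [4]] has shape [4, 1].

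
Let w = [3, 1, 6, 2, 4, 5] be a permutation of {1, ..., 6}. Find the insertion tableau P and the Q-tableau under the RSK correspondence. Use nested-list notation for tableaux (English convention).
Insert each entry of the permutation into P by Schensted row insertion, recording in Q the position of each new cell.

Insert 3: appended to row 1. P = [[3]].
Insert 1: 1 bumps 3 from row 1; 3 starts row 2. P = [[1], [3]].
Insert 6: appended to row 1. P = [[1, 6], [3]].
Insert 2: 2 bumps 6 from row 1; 6 appends to row 2. P = [[1, 2], [3, 6]].
Insert 4: appended to row 1. P = [[1, 2, 4], [3, 6]].
Insert 5: appended to row 1. P = [[1, 2, 4, 5], [3, 6]].

So P = [[1, 2, 4, 5], [3, 6]], Q = [[1, 3, 5, 6], [2, 4]].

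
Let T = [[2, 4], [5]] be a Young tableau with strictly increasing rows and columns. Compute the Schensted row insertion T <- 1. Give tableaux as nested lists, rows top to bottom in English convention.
[[1, 4], [2], [5]]

In row 1, 1 replaces 2 (the leftmost entry greater than 1); 2 is bumped to row 2. In row 2, 2 replaces 5 (the leftmost entry greater than 2); 5 is bumped to row 3. 5 starts a new row 3. The new tableau is [[1, 4], [2], [5]].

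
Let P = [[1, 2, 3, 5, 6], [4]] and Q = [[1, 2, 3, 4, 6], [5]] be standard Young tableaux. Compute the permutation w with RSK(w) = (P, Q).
1 2 4 5 3 6

Reverse the RSK construction: for i from n down to 1, find the cell of Q containing i, remove the entry at that cell from P, and reverse-bump it up through P; the value ejected from row 1 is w(i).

Step i=6: Q has 6 at row 1, column 5; remove that cell from P, ejecting 6. So w(6) = 6. P is now [[1, 2, 3, 5], [4]].
Step i=5: Q has 5 at row 2, column 1; remove 4 from row 2 of P and reverse-bump: 4 enters row 1 and ejects 3. So w(5) = 3. P is now [[1, 2, 4, 5]].
Step i=4: Q has 4 at row 1, column 4; remove that cell from P, ejecting 5. So w(4) = 5. P is now [[1, 2, 4]].
Step i=3: Q has 3 at row 1, column 3; remove that cell from P, ejecting 4. So w(3) = 4. P is now [[1, 2]].
Step i=2: Q has 2 at row 1, column 2; remove that cell from P, ejecting 2. So w(2) = 2. P is now [[1]].
Step i=1: Q has 1 at row 1, column 1; remove that cell from P, ejecting 1. So w(1) = 1. P is now [].

So w = 1 2 4 5 3 6.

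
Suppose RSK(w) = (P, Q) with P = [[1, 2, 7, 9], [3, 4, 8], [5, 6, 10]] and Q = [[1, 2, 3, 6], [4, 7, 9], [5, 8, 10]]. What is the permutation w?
5 6 8 3 1 10 4 2 9 7

Reverse the RSK construction: for i from n down to 1, find the cell of Q containing i, remove the entry at that cell from P, and reverse-bump it up through P; the value ejected from row 1 is w(i).

Step i=10: Q has 10 at row 3, column 3; remove 10 from row 3 of P and reverse-bump: 10 enters row 2 and ejects 8; 8 enters row 1 and ejects 7. So w(10) = 7. P is now [[1, 2, 8, 9], [3, 4, 10], [5, 6]].
Step i=9: Q has 9 at row 2, column 3; remove 10 from row 2 of P and reverse-bump: 10 enters row 1 and ejects 9. So w(9) = 9. P is now [[1, 2, 8, 10], [3, 4], [5, 6]].
Step i=8: Q has 8 at row 3, column 2; remove 6 from row 3 of P and reverse-bump: 6 enters row 2 and ejects 4; 4 enters row 1 and ejects 2. So w(8) = 2. P is now [[1, 4, 8, 10], [3, 6], [5]].
Step i=7: Q has 7 at row 2, column 2; remove 6 from row 2 of P and reverse-bump: 6 enters row 1 and ejects 4. So w(7) = 4. P is now [[1, 6, 8, 10], [3], [5]].
Step i=6: Q has 6 at row 1, column 4; remove that cell from P, ejecting 10. So w(6) = 10. P is now [[1, 6, 8], [3], [5]].
Step i=5: Q has 5 at row 3, column 1; remove 5 from row 3 of P and reverse-bump: 5 enters row 2 and ejects 3; 3 enters row 1 and ejects 1. So w(5) = 1. P is now [[3, 6, 8], [5]].
Step i=4: Q has 4 at row 2, column 1; remove 5 from row 2 of P and reverse-bump: 5 enters row 1 and ejects 3. So w(4) = 3. P is now [[5, 6, 8]].
Step i=3: Q has 3 at row 1, column 3; remove that cell from P, ejecting 8. So w(3) = 8. P is now [[5, 6]].
Step i=2: Q has 2 at row 1, column 2; remove that cell from P, ejecting 6. So w(2) = 6. P is now [[5]].
Step i=1: Q has 1 at row 1, column 1; remove that cell from P, ejecting 5. So w(1) = 5. P is now [].

So w = 5 6 8 3 1 10 4 2 9 7.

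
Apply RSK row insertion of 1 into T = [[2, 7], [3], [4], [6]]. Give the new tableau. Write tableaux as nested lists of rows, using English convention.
[[1, 7], [2], [3], [4], [6]]

In row 1, 1 replaces 2 (the leftmost entry greater than 1); 2 is bumped to row 2. In row 2, 2 replaces 3 (the leftmost entry greater than 2); 3 is bumped to row 3. In row 3, 3 replaces 4 (the leftmost entry greater than 3); 4 is bumped to row 4. In row 4, 4 replaces 6 (the leftmost entry greater than 4); 6 is bumped to row 5. 6 starts a new row 5. The new tableau is [[1, 7], [2], [3], [4], [6]].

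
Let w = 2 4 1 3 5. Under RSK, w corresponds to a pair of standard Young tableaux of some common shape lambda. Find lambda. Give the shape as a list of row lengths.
[3, 2]

Row-insert each entry into an empty tableau.

After inserting 2: P = [[2]].
After inserting 4: P = [[2, 4]].
After inserting 1: P = [[1, 4], [2]].
After inserting 3: P = [[1, 3], [2, 4]].
After inserting 5: P = [[1, 3, 5], [2, 4]].

The final insertion tableau P = [[1, 3, 5], [2, 4]] has shape [3, 2].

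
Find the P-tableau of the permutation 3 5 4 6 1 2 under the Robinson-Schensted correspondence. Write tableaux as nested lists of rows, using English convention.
Insert 3: appended to row 1. P = [[3]].
Insert 5: appended to row 1. P = [[3, 5]].
Insert 4: 4 bumps 5 from row 1; 5 starts row 2. P = [[3, 4], [5]].
Insert 6: appended to row 1. P = [[3, 4, 6], [5]].
Insert 1: 1 bumps 3 from row 1; 3 bumps 5 from row 2; 5 starts row 3. P = [[1, 4, 6], [3], [5]].
Insert 2: 2 bumps 4 from row 1; 4 appends to row 2. P = [[1, 2, 6], [3, 4], [5]].

So P = [[1, 2, 6], [3, 4], [5]].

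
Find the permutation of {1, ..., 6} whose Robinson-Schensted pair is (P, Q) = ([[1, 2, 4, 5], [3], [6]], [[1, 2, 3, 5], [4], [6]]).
Reverse the RSK construction: for i from n down to 1, find the cell of Q containing i, remove the entry at that cell from P, and reverse-bump it up through P; the value ejected from row 1 is w(i).

Step i=6: Q has 6 at row 3, column 1; remove 6 from row 3 of P and reverse-bump: 6 enters row 2 and ejects 3; 3 enters row 1 and ejects 2. So w(6) = 2. P is now [[1, 3, 4, 5], [6]].
Step i=5: Q has 5 at row 1, column 4; remove that cell from P, ejecting 5. So w(5) = 5. P is now [[1, 3, 4], [6]].
Step i=4: Q has 4 at row 2, column 1; remove 6 from row 2 of P and reverse-bump: 6 enters row 1 and ejects 4. So w(4) = 4. P is now [[1, 3, 6]].
Step i=3: Q has 3 at row 1, column 3; remove that cell from P, ejecting 6. So w(3) = 6. P is now [[1, 3]].
Step i=2: Q has 2 at row 1, column 2; remove that cell from P, ejecting 3. So w(2) = 3. P is now [[1]].
Step i=1: Q has 1 at row 1, column 1; remove that cell from P, ejecting 1. So w(1) = 1. P is now [].

So w = 1 3 6 4 5 2.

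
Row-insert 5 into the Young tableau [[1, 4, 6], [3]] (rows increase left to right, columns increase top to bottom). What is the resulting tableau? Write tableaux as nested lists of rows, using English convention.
[[1, 4, 5], [3, 6]]

In row 1, 5 replaces 6 (the leftmost entry greater than 5); 6 is bumped to row 2. 6 is appended to row 2. The new tableau is [[1, 4, 5], [3, 6]].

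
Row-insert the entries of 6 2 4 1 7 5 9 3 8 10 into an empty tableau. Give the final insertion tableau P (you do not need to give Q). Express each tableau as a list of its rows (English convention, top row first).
P = [[1, 3, 5, 8, 10], [2, 4, 9], [6, 7]]

After inserting 6: P = [[6]].
After inserting 2: P = [[2], [6]].
After inserting 4: P = [[2, 4], [6]].
After inserting 1: P = [[1, 4], [2], [6]].
After inserting 7: P = [[1, 4, 7], [2], [6]].
After inserting 5: P = [[1, 4, 5], [2, 7], [6]].
After inserting 9: P = [[1, 4, 5, 9], [2, 7], [6]].
After inserting 3: P = [[1, 3, 5, 9], [2, 4], [6, 7]].
After inserting 8: P = [[1, 3, 5, 8], [2, 4, 9], [6, 7]].
After inserting 10: P = [[1, 3, 5, 8, 10], [2, 4, 9], [6, 7]].

So P = [[1, 3, 5, 8, 10], [2, 4, 9], [6, 7]].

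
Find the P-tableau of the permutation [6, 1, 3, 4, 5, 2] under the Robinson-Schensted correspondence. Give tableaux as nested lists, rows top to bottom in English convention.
P = [[1, 2, 4, 5], [3], [6]]

Insert 6: appended to row 1. P = [[6]].
Insert 1: 1 bumps 6 from row 1; 6 starts row 2. P = [[1], [6]].
Insert 3: appended to row 1. P = [[1, 3], [6]].
Insert 4: appended to row 1. P = [[1, 3, 4], [6]].
Insert 5: appended to row 1. P = [[1, 3, 4, 5], [6]].
Insert 2: 2 bumps 3 from row 1; 3 bumps 6 from row 2; 6 starts row 3. P = [[1, 2, 4, 5], [3], [6]].

So P = [[1, 2, 4, 5], [3], [6]].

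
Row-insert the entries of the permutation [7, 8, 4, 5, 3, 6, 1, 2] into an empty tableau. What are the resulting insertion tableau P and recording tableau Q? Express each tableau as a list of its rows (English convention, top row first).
P = [[1, 2, 6], [3, 5], [4, 8], [7]], Q = [[1, 2, 6], [3, 4], [5, 8], [7]]

Insert each entry of the permutation into P by Schensted row insertion, recording in Q the position of each new cell.

Insert 7: appended to row 1. P = [[7]], Q = [[1]].
Insert 8: appended to row 1. P = [[7, 8]], Q = [[1, 2]].
Insert 4: 4 bumps 7 from row 1; 7 starts row 2. P = [[4, 8], [7]], Q = [[1, 2], [3]].
Insert 5: 5 bumps 8 from row 1; 8 appends to row 2. P = [[4, 5], [7, 8]], Q = [[1, 2], [3, 4]].
Insert 3: 3 bumps 4 from row 1; 4 bumps 7 from row 2; 7 starts row 3. P = [[3, 5], [4, 8], [7]], Q = [[1, 2], [3, 4], [5]].
Insert 6: appended to row 1. P = [[3, 5, 6], [4, 8], [7]], Q = [[1, 2, 6], [3, 4], [5]].
Insert 1: 1 bumps 3 from row 1; 3 bumps 4 from row 2; 4 bumps 7 from row 3; 7 starts row 4. P = [[1, 5, 6], [3, 8], [4], [7]], Q = [[1, 2, 6], [3, 4], [5], [7]].
Insert 2: 2 bumps 5 from row 1; 5 bumps 8 from row 2; 8 appends to row 3. P = [[1, 2, 6], [3, 5], [4, 8], [7]], Q = [[1, 2, 6], [3, 4], [5, 8], [7]].

So P = [[1, 2, 6], [3, 5], [4, 8], [7]], Q = [[1, 2, 6], [3, 4], [5, 8], [7]].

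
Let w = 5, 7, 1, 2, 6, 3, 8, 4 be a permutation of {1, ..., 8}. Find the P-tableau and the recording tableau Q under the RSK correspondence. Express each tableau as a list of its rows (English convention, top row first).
Insert each entry of the permutation into P by Schensted row insertion, recording in Q the position of each new cell.

Insert 5: appended to row 1. P = [[5]].
Insert 7: appended to row 1. P = [[5, 7]].
Insert 1: 1 bumps 5 from row 1; 5 starts row 2. P = [[1, 7], [5]].
Insert 2: 2 bumps 7 from row 1; 7 appends to row 2. P = [[1, 2], [5, 7]].
Insert 6: appended to row 1. P = [[1, 2, 6], [5, 7]].
Insert 3: 3 bumps 6 from row 1; 6 bumps 7 from row 2; 7 starts row 3. P = [[1, 2, 3], [5, 6], [7]].
Insert 8: appended to row 1. P = [[1, 2, 3, 8], [5, 6], [7]].
Insert 4: 4 bumps 8 from row 1; 8 appends to row 2. P = [[1, 2, 3, 4], [5, 6, 8], [7]].

So P = [[1, 2, 3, 4], [5, 6, 8], [7]], Q = [[1, 2, 5, 7], [3, 4, 8], [6]].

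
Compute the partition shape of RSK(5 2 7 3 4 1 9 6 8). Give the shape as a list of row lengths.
Row-insert each entry into an empty tableau.

After inserting 5: P = [[5]].
After inserting 2: P = [[2], [5]].
After inserting 7: P = [[2, 7], [5]].
After inserting 3: P = [[2, 3], [5, 7]].
After inserting 4: P = [[2, 3, 4], [5, 7]].
After inserting 1: P = [[1, 3, 4], [2, 7], [5]].
After inserting 9: P = [[1, 3, 4, 9], [2, 7], [5]].
After inserting 6: P = [[1, 3, 4, 6], [2, 7, 9], [5]].
After inserting 8: P = [[1, 3, 4, 6, 8], [2, 7, 9], [5]].

The final insertion tableau P = [[1, 3, 4, 6, 8], [2, 7, 9], [5]] has shape [5, 3, 1].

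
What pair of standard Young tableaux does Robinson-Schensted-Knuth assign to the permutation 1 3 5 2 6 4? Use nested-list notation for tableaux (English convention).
P = [[1, 2, 4, 6], [3, 5]], Q = [[1, 2, 3, 5], [4, 6]]

Insert each entry of the permutation into P by Schensted row insertion, recording in Q the position of each new cell.

After inserting 1: P = [[1]].
After inserting 3: P = [[1, 3]].
After inserting 5: P = [[1, 3, 5]].
After inserting 2: P = [[1, 2, 5], [3]].
After inserting 6: P = [[1, 2, 5, 6], [3]].
After inserting 4: P = [[1, 2, 4, 6], [3, 5]].

So P = [[1, 2, 4, 6], [3, 5]], Q = [[1, 2, 3, 5], [4, 6]].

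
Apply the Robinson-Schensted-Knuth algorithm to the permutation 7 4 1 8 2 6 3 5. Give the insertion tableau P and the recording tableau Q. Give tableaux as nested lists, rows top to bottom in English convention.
P = [[1, 2, 3, 5], [4, 6], [7, 8]], Q = [[1, 4, 6, 8], [2, 5], [3, 7]]

Insert each entry of the permutation into P by Schensted row insertion, recording in Q the position of each new cell.

After inserting 7: P = [[7]].
After inserting 4: P = [[4], [7]].
After inserting 1: P = [[1], [4], [7]].
After inserting 8: P = [[1, 8], [4], [7]].
After inserting 2: P = [[1, 2], [4, 8], [7]].
After inserting 6: P = [[1, 2, 6], [4, 8], [7]].
After inserting 3: P = [[1, 2, 3], [4, 6], [7, 8]].
After inserting 5: P = [[1, 2, 3, 5], [4, 6], [7, 8]].

So P = [[1, 2, 3, 5], [4, 6], [7, 8]], Q = [[1, 4, 6, 8], [2, 5], [3, 7]].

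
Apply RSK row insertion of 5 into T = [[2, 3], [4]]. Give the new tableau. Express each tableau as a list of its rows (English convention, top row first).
5 is larger than every entry of row 1, so it is appended to row 1. The new tableau is [[2, 3, 5], [4]].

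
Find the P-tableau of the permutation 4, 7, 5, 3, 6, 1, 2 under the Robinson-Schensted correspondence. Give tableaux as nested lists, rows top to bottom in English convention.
Insert 4: appended to row 1. P = [[4]].
Insert 7: appended to row 1. P = [[4, 7]].
Insert 5: 5 bumps 7 from row 1; 7 starts row 2. P = [[4, 5], [7]].
Insert 3: 3 bumps 4 from row 1; 4 bumps 7 from row 2; 7 starts row 3. P = [[3, 5], [4], [7]].
Insert 6: appended to row 1. P = [[3, 5, 6], [4], [7]].
Insert 1: 1 bumps 3 from row 1; 3 bumps 4 from row 2; 4 bumps 7 from row 3; 7 starts row 4. P = [[1, 5, 6], [3], [4], [7]].
Insert 2: 2 bumps 5 from row 1; 5 appends to row 2. P = [[1, 2, 6], [3, 5], [4], [7]].

So P = [[1, 2, 6], [3, 5], [4], [7]].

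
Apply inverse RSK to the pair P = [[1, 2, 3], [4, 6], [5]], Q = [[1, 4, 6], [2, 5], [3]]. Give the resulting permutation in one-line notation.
Reverse the RSK construction: for i from n down to 1, find the cell of Q containing i, remove the entry at that cell from P, and reverse-bump it up through P; the value ejected from row 1 is w(i).

Step i=6: Q has 6 at row 1, column 3; remove that cell from P, ejecting 3. So w(6) = 3. P is now [[1, 2], [4, 6], [5]].
Step i=5: Q has 5 at row 2, column 2; remove 6 from row 2 of P and reverse-bump: 6 enters row 1 and ejects 2. So w(5) = 2. P is now [[1, 6], [4], [5]].
Step i=4: Q has 4 at row 1, column 2; remove that cell from P, ejecting 6. So w(4) = 6. P is now [[1], [4], [5]].
Step i=3: Q has 3 at row 3, column 1; remove 5 from row 3 of P and reverse-bump: 5 enters row 2 and ejects 4; 4 enters row 1 and ejects 1. So w(3) = 1. P is now [[4], [5]].
Step i=2: Q has 2 at row 2, column 1; remove 5 from row 2 of P and reverse-bump: 5 enters row 1 and ejects 4. So w(2) = 4. P is now [[5]].
Step i=1: Q has 1 at row 1, column 1; remove that cell from P, ejecting 5. So w(1) = 5. P is now [].

So w = 5 4 1 6 2 3.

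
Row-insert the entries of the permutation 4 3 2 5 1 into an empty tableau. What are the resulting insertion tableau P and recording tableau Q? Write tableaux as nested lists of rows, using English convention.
Insert each entry of the permutation into P by Schensted row insertion, recording in Q the position of each new cell.

After inserting 4: P = [[4]].
After inserting 3: P = [[3], [4]].
After inserting 2: P = [[2], [3], [4]].
After inserting 5: P = [[2, 5], [3], [4]].
After inserting 1: P = [[1, 5], [2], [3], [4]].

So P = [[1, 5], [2], [3], [4]], Q = [[1, 4], [2], [3], [5]].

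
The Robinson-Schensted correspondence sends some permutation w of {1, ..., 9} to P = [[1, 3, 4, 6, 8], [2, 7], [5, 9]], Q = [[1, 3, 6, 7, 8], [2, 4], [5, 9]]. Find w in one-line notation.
5 2 9 3 1 4 7 8 6

Reverse the RSK construction: for i from n down to 1, find the cell of Q containing i, remove the entry at that cell from P, and reverse-bump it up through P; the value ejected from row 1 is w(i).

Step i=9: Q has 9 at row 3, column 2; remove 9 from row 3 of P and reverse-bump: 9 enters row 2 and ejects 7; 7 enters row 1 and ejects 6. So w(9) = 6. P is now [[1, 3, 4, 7, 8], [2, 9], [5]].
Step i=8: Q has 8 at row 1, column 5; remove that cell from P, ejecting 8. So w(8) = 8. P is now [[1, 3, 4, 7], [2, 9], [5]].
Step i=7: Q has 7 at row 1, column 4; remove that cell from P, ejecting 7. So w(7) = 7. P is now [[1, 3, 4], [2, 9], [5]].
Step i=6: Q has 6 at row 1, column 3; remove that cell from P, ejecting 4. So w(6) = 4. P is now [[1, 3], [2, 9], [5]].
Step i=5: Q has 5 at row 3, column 1; remove 5 from row 3 of P and reverse-bump: 5 enters row 2 and ejects 2; 2 enters row 1 and ejects 1. So w(5) = 1. P is now [[2, 3], [5, 9]].
Step i=4: Q has 4 at row 2, column 2; remove 9 from row 2 of P and reverse-bump: 9 enters row 1 and ejects 3. So w(4) = 3. P is now [[2, 9], [5]].
Step i=3: Q has 3 at row 1, column 2; remove that cell from P, ejecting 9. So w(3) = 9. P is now [[2], [5]].
Step i=2: Q has 2 at row 2, column 1; remove 5 from row 2 of P and reverse-bump: 5 enters row 1 and ejects 2. So w(2) = 2. P is now [[5]].
Step i=1: Q has 1 at row 1, column 1; remove that cell from P, ejecting 5. So w(1) = 5. P is now [].

So w = 5 2 9 3 1 4 7 8 6.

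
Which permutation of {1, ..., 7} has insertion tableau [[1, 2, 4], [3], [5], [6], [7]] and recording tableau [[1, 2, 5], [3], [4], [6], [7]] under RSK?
Reverse the RSK construction: for i from n down to 1, find the cell of Q containing i, remove the entry at that cell from P, and reverse-bump it up through P; the value ejected from row 1 is w(i).

Step i=7: Q has 7 at row 5, column 1; remove 7 from row 5 of P and reverse-bump: 7 enters row 4 and ejects 6; 6 enters row 3 and ejects 5; 5 enters row 2 and ejects 3; 3 enters row 1 and ejects 2. So w(7) = 2. P is now [[1, 3, 4], [5], [6], [7]].
Step i=6: Q has 6 at row 4, column 1; remove 7 from row 4 of P and reverse-bump: 7 enters row 3 and ejects 6; 6 enters row 2 and ejects 5; 5 enters row 1 and ejects 4. So w(6) = 4. P is now [[1, 3, 5], [6], [7]].
Step i=5: Q has 5 at row 1, column 3; remove that cell from P, ejecting 5. So w(5) = 5. P is now [[1, 3], [6], [7]].
Step i=4: Q has 4 at row 3, column 1; remove 7 from row 3 of P and reverse-bump: 7 enters row 2 and ejects 6; 6 enters row 1 and ejects 3. So w(4) = 3. P is now [[1, 6], [7]].
Step i=3: Q has 3 at row 2, column 1; remove 7 from row 2 of P and reverse-bump: 7 enters row 1 and ejects 6. So w(3) = 6. P is now [[1, 7]].
Step i=2: Q has 2 at row 1, column 2; remove that cell from P, ejecting 7. So w(2) = 7. P is now [[1]].
Step i=1: Q has 1 at row 1, column 1; remove that cell from P, ejecting 1. So w(1) = 1. P is now [].

So w = 1 7 6 3 5 4 2.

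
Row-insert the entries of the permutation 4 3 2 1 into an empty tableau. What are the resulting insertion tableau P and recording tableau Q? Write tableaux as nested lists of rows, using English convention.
P = [[1], [2], [3], [4]], Q = [[1], [2], [3], [4]]

Insert each entry of the permutation into P by Schensted row insertion, recording in Q the position of each new cell.

After inserting 4: P = [[4]].
After inserting 3: P = [[3], [4]].
After inserting 2: P = [[2], [3], [4]].
After inserting 1: P = [[1], [2], [3], [4]].

So P = [[1], [2], [3], [4]], Q = [[1], [2], [3], [4]].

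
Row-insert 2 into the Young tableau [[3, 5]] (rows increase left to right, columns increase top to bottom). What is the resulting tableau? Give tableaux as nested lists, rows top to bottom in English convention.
In row 1, 2 replaces 3 (the leftmost entry greater than 2); 3 is bumped to row 2. 3 starts a new row 2. The new tableau is [[2, 5], [3]].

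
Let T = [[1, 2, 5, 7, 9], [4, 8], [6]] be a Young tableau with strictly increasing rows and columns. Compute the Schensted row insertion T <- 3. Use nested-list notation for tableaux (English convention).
[[1, 2, 3, 7, 9], [4, 5], [6, 8]]

In row 1, 3 replaces 5 (the leftmost entry greater than 3); 5 is bumped to row 2. In row 2, 5 replaces 8 (the leftmost entry greater than 5); 8 is bumped to row 3. 8 is appended to row 3. The new tableau is [[1, 2, 3, 7, 9], [4, 5], [6, 8]].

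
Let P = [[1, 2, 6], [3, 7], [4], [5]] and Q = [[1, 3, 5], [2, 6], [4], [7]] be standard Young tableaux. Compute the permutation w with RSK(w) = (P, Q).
5 1 4 3 7 6 2

Reverse the RSK construction: for i from n down to 1, find the cell of Q containing i, remove the entry at that cell from P, and reverse-bump it up through P; the value ejected from row 1 is w(i).

Step i=7: Q has 7 at row 4, column 1; remove 5 from row 4 of P and reverse-bump: 5 enters row 3 and ejects 4; 4 enters row 2 and ejects 3; 3 enters row 1 and ejects 2. So w(7) = 2. P is now [[1, 3, 6], [4, 7], [5]].
Step i=6: Q has 6 at row 2, column 2; remove 7 from row 2 of P and reverse-bump: 7 enters row 1 and ejects 6. So w(6) = 6. P is now [[1, 3, 7], [4], [5]].
Step i=5: Q has 5 at row 1, column 3; remove that cell from P, ejecting 7. So w(5) = 7. P is now [[1, 3], [4], [5]].
Step i=4: Q has 4 at row 3, column 1; remove 5 from row 3 of P and reverse-bump: 5 enters row 2 and ejects 4; 4 enters row 1 and ejects 3. So w(4) = 3. P is now [[1, 4], [5]].
Step i=3: Q has 3 at row 1, column 2; remove that cell from P, ejecting 4. So w(3) = 4. P is now [[1], [5]].
Step i=2: Q has 2 at row 2, column 1; remove 5 from row 2 of P and reverse-bump: 5 enters row 1 and ejects 1. So w(2) = 1. P is now [[5]].
Step i=1: Q has 1 at row 1, column 1; remove that cell from P, ejecting 5. So w(1) = 5. P is now [].

So w = 5 1 4 3 7 6 2.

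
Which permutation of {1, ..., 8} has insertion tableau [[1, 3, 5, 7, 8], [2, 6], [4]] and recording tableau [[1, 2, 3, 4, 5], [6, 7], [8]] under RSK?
Reverse the RSK construction: for i from n down to 1, find the cell of Q containing i, remove the entry at that cell from P, and reverse-bump it up through P; the value ejected from row 1 is w(i).

Step i=8: Q has 8 at row 3, column 1; remove 4 from row 3 of P and reverse-bump: 4 enters row 2 and ejects 2; 2 enters row 1 and ejects 1. So w(8) = 1. P is now [[2, 3, 5, 7, 8], [4, 6]].
Step i=7: Q has 7 at row 2, column 2; remove 6 from row 2 of P and reverse-bump: 6 enters row 1 and ejects 5. So w(7) = 5. P is now [[2, 3, 6, 7, 8], [4]].
Step i=6: Q has 6 at row 2, column 1; remove 4 from row 2 of P and reverse-bump: 4 enters row 1 and ejects 3. So w(6) = 3. P is now [[2, 4, 6, 7, 8]].
Step i=5: Q has 5 at row 1, column 5; remove that cell from P, ejecting 8. So w(5) = 8. P is now [[2, 4, 6, 7]].
Step i=4: Q has 4 at row 1, column 4; remove that cell from P, ejecting 7. So w(4) = 7. P is now [[2, 4, 6]].
Step i=3: Q has 3 at row 1, column 3; remove that cell from P, ejecting 6. So w(3) = 6. P is now [[2, 4]].
Step i=2: Q has 2 at row 1, column 2; remove that cell from P, ejecting 4. So w(2) = 4. P is now [[2]].
Step i=1: Q has 1 at row 1, column 1; remove that cell from P, ejecting 2. So w(1) = 2. P is now [].

So w = 2 4 6 7 8 3 5 1.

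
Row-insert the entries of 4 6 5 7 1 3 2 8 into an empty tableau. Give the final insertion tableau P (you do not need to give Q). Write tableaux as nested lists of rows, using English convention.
Insert 4: appended to row 1. P = [[4]].
Insert 6: appended to row 1. P = [[4, 6]].
Insert 5: 5 bumps 6 from row 1; 6 starts row 2. P = [[4, 5], [6]].
Insert 7: appended to row 1. P = [[4, 5, 7], [6]].
Insert 1: 1 bumps 4 from row 1; 4 bumps 6 from row 2; 6 starts row 3. P = [[1, 5, 7], [4], [6]].
Insert 3: 3 bumps 5 from row 1; 5 appends to row 2. P = [[1, 3, 7], [4, 5], [6]].
Insert 2: 2 bumps 3 from row 1; 3 bumps 4 from row 2; 4 bumps 6 from row 3; 6 starts row 4. P = [[1, 2, 7], [3, 5], [4], [6]].
Insert 8: appended to row 1. P = [[1, 2, 7, 8], [3, 5], [4], [6]].

So P = [[1, 2, 7, 8], [3, 5], [4], [6]].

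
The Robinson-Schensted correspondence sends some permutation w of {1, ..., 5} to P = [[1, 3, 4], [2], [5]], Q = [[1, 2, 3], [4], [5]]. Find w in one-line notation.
Reverse the RSK construction: for i from n down to 1, find the cell of Q containing i, remove the entry at that cell from P, and reverse-bump it up through P; the value ejected from row 1 is w(i).

Step i=5: Q has 5 at row 3, column 1; remove 5 from row 3 of P and reverse-bump: 5 enters row 2 and ejects 2; 2 enters row 1 and ejects 1. So w(5) = 1. P is now [[2, 3, 4], [5]].
Step i=4: Q has 4 at row 2, column 1; remove 5 from row 2 of P and reverse-bump: 5 enters row 1 and ejects 4. So w(4) = 4. P is now [[2, 3, 5]].
Step i=3: Q has 3 at row 1, column 3; remove that cell from P, ejecting 5. So w(3) = 5. P is now [[2, 3]].
Step i=2: Q has 2 at row 1, column 2; remove that cell from P, ejecting 3. So w(2) = 3. P is now [[2]].
Step i=1: Q has 1 at row 1, column 1; remove that cell from P, ejecting 2. So w(1) = 2. P is now [].

So w = 2 3 5 4 1.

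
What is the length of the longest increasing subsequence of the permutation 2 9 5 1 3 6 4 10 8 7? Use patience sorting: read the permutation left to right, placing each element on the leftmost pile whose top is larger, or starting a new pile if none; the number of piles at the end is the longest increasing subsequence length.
4

2: new pile. tops = [2]
9: new pile. tops = [2, 9]
5: onto pile 2 (replacing 9). tops = [2, 5]
1: onto pile 1 (replacing 2). tops = [1, 5]
3: onto pile 2 (replacing 5). tops = [1, 3]
6: new pile. tops = [1, 3, 6]
4: onto pile 3 (replacing 6). tops = [1, 3, 4]
10: new pile. tops = [1, 3, 4, 10]
8: onto pile 4 (replacing 10). tops = [1, 3, 4, 8]
7: onto pile 4 (replacing 8). tops = [1, 3, 4, 7]

4 piles, so the longest increasing subsequence has length 4.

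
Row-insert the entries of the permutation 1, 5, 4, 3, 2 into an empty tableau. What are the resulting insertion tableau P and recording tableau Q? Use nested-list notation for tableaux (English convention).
Insert each entry of the permutation into P by Schensted row insertion, recording in Q the position of each new cell.

Insert 1: appended to row 1. P = [[1]].
Insert 5: appended to row 1. P = [[1, 5]].
Insert 4: 4 bumps 5 from row 1; 5 starts row 2. P = [[1, 4], [5]].
Insert 3: 3 bumps 4 from row 1; 4 bumps 5 from row 2; 5 starts row 3. P = [[1, 3], [4], [5]].
Insert 2: 2 bumps 3 from row 1; 3 bumps 4 from row 2; 4 bumps 5 from row 3; 5 starts row 4. P = [[1, 2], [3], [4], [5]].

So P = [[1, 2], [3], [4], [5]], Q = [[1, 2], [3], [4], [5]].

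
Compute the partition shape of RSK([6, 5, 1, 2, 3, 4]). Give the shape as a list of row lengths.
Row-insert each entry into an empty tableau.

After inserting 6: P = [[6]].
After inserting 5: P = [[5], [6]].
After inserting 1: P = [[1], [5], [6]].
After inserting 2: P = [[1, 2], [5], [6]].
After inserting 3: P = [[1, 2, 3], [5], [6]].
After inserting 4: P = [[1, 2, 3, 4], [5], [6]].

The final insertion tableau P = [[1, 2, 3, 4], [5], [6]] has shape [4, 1, 1].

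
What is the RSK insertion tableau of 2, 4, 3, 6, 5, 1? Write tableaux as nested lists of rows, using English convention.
Insert 2: appended to row 1. P = [[2]].
Insert 4: appended to row 1. P = [[2, 4]].
Insert 3: 3 bumps 4 from row 1; 4 starts row 2. P = [[2, 3], [4]].
Insert 6: appended to row 1. P = [[2, 3, 6], [4]].
Insert 5: 5 bumps 6 from row 1; 6 appends to row 2. P = [[2, 3, 5], [4, 6]].
Insert 1: 1 bumps 2 from row 1; 2 bumps 4 from row 2; 4 starts row 3. P = [[1, 3, 5], [2, 6], [4]].

So P = [[1, 3, 5], [2, 6], [4]].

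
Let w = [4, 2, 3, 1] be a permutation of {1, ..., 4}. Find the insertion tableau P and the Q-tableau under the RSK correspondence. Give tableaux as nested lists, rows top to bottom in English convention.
P = [[1, 3], [2], [4]], Q = [[1, 3], [2], [4]]

Insert each entry of the permutation into P by Schensted row insertion, recording in Q the position of each new cell.

After inserting 4: P = [[4]].
After inserting 2: P = [[2], [4]].
After inserting 3: P = [[2, 3], [4]].
After inserting 1: P = [[1, 3], [2], [4]].

So P = [[1, 3], [2], [4]], Q = [[1, 3], [2], [4]].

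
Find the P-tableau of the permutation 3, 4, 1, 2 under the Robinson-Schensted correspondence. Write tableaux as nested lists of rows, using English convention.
Insert 3: appended to row 1. P = [[3]].
Insert 4: appended to row 1. P = [[3, 4]].
Insert 1: 1 bumps 3 from row 1; 3 starts row 2. P = [[1, 4], [3]].
Insert 2: 2 bumps 4 from row 1; 4 appends to row 2. P = [[1, 2], [3, 4]].

So P = [[1, 2], [3, 4]].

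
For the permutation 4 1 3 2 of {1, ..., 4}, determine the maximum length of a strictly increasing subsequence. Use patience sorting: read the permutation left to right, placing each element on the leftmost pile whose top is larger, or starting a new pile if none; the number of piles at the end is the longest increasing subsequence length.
2

4: new pile. tops = [4]
1: onto pile 1 (replacing 4). tops = [1]
3: new pile. tops = [1, 3]
2: onto pile 2 (replacing 3). tops = [1, 2]

2 piles, so the longest increasing subsequence has length 2.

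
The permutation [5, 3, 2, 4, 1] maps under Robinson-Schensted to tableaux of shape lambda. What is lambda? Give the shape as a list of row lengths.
Row-insert each entry into an empty tableau.

After inserting 5: P = [[5]].
After inserting 3: P = [[3], [5]].
After inserting 2: P = [[2], [3], [5]].
After inserting 4: P = [[2, 4], [3], [5]].
After inserting 1: P = [[1, 4], [2], [3], [5]].

The final insertion tableau P = [[1, 4], [2], [3], [5]] has shape [2, 1, 1, 1].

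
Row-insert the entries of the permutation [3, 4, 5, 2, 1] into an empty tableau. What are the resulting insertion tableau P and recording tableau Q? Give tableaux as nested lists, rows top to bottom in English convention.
Insert each entry of the permutation into P by Schensted row insertion, recording in Q the position of each new cell.

Insert 3: appended to row 1. P = [[3]].
Insert 4: appended to row 1. P = [[3, 4]].
Insert 5: appended to row 1. P = [[3, 4, 5]].
Insert 2: 2 bumps 3 from row 1; 3 starts row 2. P = [[2, 4, 5], [3]].
Insert 1: 1 bumps 2 from row 1; 2 bumps 3 from row 2; 3 starts row 3. P = [[1, 4, 5], [2], [3]].

So P = [[1, 4, 5], [2], [3]], Q = [[1, 2, 3], [4], [5]].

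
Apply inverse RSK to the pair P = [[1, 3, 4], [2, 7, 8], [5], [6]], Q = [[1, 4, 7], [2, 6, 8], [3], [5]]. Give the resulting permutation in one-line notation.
6 5 2 7 1 3 8 4

Reverse RSK: for i = n, n-1, ..., 1, locate i in Q, remove the corresponding corner cell from P, and reverse-bump its entry up through P; the value ejected from row 1 is w(i).

So w = 6 5 2 7 1 3 8 4.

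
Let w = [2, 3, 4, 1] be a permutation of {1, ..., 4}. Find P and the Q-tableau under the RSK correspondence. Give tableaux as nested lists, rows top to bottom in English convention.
P = [[1, 3, 4], [2]], Q = [[1, 2, 3], [4]]

Insert each entry of the permutation into P by Schensted row insertion, recording in Q the position of each new cell.

After inserting 2: P = [[2]].
After inserting 3: P = [[2, 3]].
After inserting 4: P = [[2, 3, 4]].
After inserting 1: P = [[1, 3, 4], [2]].

So P = [[1, 3, 4], [2]], Q = [[1, 2, 3], [4]].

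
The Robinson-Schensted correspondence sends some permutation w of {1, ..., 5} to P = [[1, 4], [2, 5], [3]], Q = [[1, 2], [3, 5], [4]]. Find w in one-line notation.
3 5 2 1 4

Reverse the RSK construction: for i from n down to 1, find the cell of Q containing i, remove the entry at that cell from P, and reverse-bump it up through P; the value ejected from row 1 is w(i).

Step i=5: Q has 5 at row 2, column 2; remove 5 from row 2 of P and reverse-bump: 5 enters row 1 and ejects 4. So w(5) = 4. P is now [[1, 5], [2], [3]].
Step i=4: Q has 4 at row 3, column 1; remove 3 from row 3 of P and reverse-bump: 3 enters row 2 and ejects 2; 2 enters row 1 and ejects 1. So w(4) = 1. P is now [[2, 5], [3]].
Step i=3: Q has 3 at row 2, column 1; remove 3 from row 2 of P and reverse-bump: 3 enters row 1 and ejects 2. So w(3) = 2. P is now [[3, 5]].
Step i=2: Q has 2 at row 1, column 2; remove that cell from P, ejecting 5. So w(2) = 5. P is now [[3]].
Step i=1: Q has 1 at row 1, column 1; remove that cell from P, ejecting 3. So w(1) = 3. P is now [].

So w = 3 5 2 1 4.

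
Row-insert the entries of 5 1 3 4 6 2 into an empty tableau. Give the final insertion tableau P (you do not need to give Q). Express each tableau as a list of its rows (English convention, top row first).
Insert 5: appended to row 1. P = [[5]].
Insert 1: 1 bumps 5 from row 1; 5 starts row 2. P = [[1], [5]].
Insert 3: appended to row 1. P = [[1, 3], [5]].
Insert 4: appended to row 1. P = [[1, 3, 4], [5]].
Insert 6: appended to row 1. P = [[1, 3, 4, 6], [5]].
Insert 2: 2 bumps 3 from row 1; 3 bumps 5 from row 2; 5 starts row 3. P = [[1, 2, 4, 6], [3], [5]].

So P = [[1, 2, 4, 6], [3], [5]].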